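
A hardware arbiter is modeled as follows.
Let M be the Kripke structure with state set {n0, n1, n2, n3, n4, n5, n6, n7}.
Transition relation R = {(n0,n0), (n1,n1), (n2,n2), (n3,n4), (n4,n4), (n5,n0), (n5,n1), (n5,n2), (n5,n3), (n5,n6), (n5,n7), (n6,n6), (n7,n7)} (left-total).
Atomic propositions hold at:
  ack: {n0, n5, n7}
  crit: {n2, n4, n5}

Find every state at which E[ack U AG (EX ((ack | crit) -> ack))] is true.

Sat(ack | crit) = {n0, n2, n4, n5, n7}
Sat((ack | crit) -> ack) = {n0, n1, n3, n5, n6, n7}
Sat(EX ((ack | crit) -> ack)) = {s : some successor in {n0, n1, n3, n5, n6, n7}} = {n0, n1, n5, n6, n7}
AG (EX ((ack | crit) -> ack)): greatest fixpoint, start Z0 = {n0, n1, n5, n6, n7}, keep only states in Sat with every successor in Z. Z1 = {n0, n1, n6, n7}; fixed.
Sat(AG (EX ((ack | crit) -> ack))) = {n0, n1, n6, n7}
E[ack U AG (EX ((ack | crit) -> ack))]: least fixpoint, start Z0 = Sat(AG (EX ((ack | crit) -> ack))) = {n0, n1, n6, n7}, add states in Sat(ack) with some successor in Z. Z1 = {n0, n1, n5, n6, n7}; fixed.
Sat(E[ack U AG (EX ((ack | crit) -> ack))]) = {n0, n1, n5, n6, n7}

{n0, n1, n5, n6, n7}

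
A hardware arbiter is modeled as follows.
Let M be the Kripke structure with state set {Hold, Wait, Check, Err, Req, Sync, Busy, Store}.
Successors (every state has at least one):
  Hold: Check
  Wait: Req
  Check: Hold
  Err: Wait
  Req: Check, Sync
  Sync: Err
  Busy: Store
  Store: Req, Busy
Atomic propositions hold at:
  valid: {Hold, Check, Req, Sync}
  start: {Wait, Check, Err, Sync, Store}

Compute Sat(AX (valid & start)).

Sat(valid & start) = {Check, Sync}
Sat(AX (valid & start)) = {s : every successor in {Check, Sync}} = {Hold, Req}

{Hold, Req}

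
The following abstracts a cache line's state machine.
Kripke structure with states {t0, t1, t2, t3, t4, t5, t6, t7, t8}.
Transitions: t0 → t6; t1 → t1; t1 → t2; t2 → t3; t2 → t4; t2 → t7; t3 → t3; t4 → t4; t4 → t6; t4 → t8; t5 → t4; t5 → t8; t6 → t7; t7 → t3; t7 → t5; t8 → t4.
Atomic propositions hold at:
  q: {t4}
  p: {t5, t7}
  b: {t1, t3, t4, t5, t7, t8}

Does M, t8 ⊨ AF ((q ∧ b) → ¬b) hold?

Sat(q ∧ b) = {t4}
Sat(¬b) = {t0, t2, t6}
Sat((q ∧ b) → ¬b) = {t0, t1, t2, t3, t5, t6, t7, t8}
AF ((q ∧ b) → ¬b): least fixpoint, start Z0 = {t0, t1, t2, t3, t5, t6, t7, t8}, add states with every successor in Z. Already a fixed point.
Sat(AF ((q ∧ b) → ¬b)) = {t0, t1, t2, t3, t5, t6, t7, t8}
t8 ∈ Sat(AF ((q ∧ b) → ¬b)) = {t0, t1, t2, t3, t5, t6, t7, t8}, so the formula holds at t8.

Yes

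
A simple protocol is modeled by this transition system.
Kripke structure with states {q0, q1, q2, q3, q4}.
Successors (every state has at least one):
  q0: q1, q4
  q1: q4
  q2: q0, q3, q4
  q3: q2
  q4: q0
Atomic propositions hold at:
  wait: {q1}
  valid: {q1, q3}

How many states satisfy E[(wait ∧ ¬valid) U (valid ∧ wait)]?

Sat(¬valid) = {q0, q2, q4}
Sat(wait ∧ ¬valid) = ∅
Sat(valid ∧ wait) = {q1}
E[(wait ∧ ¬valid) U (valid ∧ wait)]: least fixpoint, start Z0 = Sat((valid ∧ wait)) = {q1}, add states in Sat(wait ∧ ¬valid) with some successor in Z. Already a fixed point.
Sat(E[(wait ∧ ¬valid) U (valid ∧ wait)]) = {q1}
|Sat(E[(wait ∧ ¬valid) U (valid ∧ wait)])| = |{q1}| = 1.

1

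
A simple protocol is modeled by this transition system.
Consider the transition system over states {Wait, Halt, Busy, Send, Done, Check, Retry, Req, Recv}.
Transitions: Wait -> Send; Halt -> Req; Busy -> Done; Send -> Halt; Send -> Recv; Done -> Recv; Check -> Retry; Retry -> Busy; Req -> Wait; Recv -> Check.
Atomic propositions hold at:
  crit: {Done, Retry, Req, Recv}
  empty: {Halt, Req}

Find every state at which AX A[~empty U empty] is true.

Sat(~empty) = {Wait, Busy, Send, Done, Check, Retry, Recv}
A[~empty U empty]: least fixpoint, start Z0 = Sat(empty) = {Halt, Req}, add states in Sat(~empty) with every successor in Z. Already a fixed point.
Sat(A[~empty U empty]) = {Halt, Req}
Sat(AX A[~empty U empty]) = {s : every successor in {Halt, Req}} = {Halt}

{Halt}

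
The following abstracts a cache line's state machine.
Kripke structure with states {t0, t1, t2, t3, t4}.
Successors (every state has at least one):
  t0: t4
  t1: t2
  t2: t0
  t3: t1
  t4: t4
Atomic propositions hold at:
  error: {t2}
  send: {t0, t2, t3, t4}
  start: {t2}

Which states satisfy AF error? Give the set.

{t1, t2, t3}

AF error: least fixpoint, start Z0 = {t2}, add states with every successor in Z. Z1 = {t1, t2}; Z2 = {t1, t2, t3}; fixed.
Sat(AF error) = {t1, t2, t3}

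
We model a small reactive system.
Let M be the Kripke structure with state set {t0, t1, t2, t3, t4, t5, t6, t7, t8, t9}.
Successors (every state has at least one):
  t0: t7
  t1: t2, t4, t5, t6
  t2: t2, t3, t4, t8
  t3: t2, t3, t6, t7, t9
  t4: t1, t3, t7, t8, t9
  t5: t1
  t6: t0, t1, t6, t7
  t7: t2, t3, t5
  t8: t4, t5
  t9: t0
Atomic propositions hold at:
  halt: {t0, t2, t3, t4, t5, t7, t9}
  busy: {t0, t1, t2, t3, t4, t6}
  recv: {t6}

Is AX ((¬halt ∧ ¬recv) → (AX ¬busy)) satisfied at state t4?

Sat(¬halt) = {t1, t6, t8}
Sat(¬recv) = {t0, t1, t2, t3, t4, t5, t7, t8, t9}
Sat(¬halt ∧ ¬recv) = {t1, t8}
Sat(¬busy) = {t5, t7, t8, t9}
Sat(AX ¬busy) = {s : every successor in {t5, t7, t8, t9}} = {t0}
Sat((¬halt ∧ ¬recv) → (AX ¬busy)) = {t0, t2, t3, t4, t5, t6, t7, t9}
Sat(AX ((¬halt ∧ ¬recv) → (AX ¬busy))) = {s : every successor in {t0, t2, t3, t4, t5, t6, t7, t9}} = {t0, t1, t3, t7, t8, t9}
t4 ∉ Sat(AX ((¬halt ∧ ¬recv) → (AX ¬busy))) = {t0, t1, t3, t7, t8, t9}, so the formula does not hold at t4.

No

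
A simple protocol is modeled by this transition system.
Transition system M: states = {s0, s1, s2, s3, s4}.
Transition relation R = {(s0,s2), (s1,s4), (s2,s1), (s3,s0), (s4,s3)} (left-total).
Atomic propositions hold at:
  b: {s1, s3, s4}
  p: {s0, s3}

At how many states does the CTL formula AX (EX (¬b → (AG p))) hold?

3

Sat(¬b) = {s0, s2}
AG p: greatest fixpoint, start Z0 = {s0, s3}, keep only states in Sat with every successor in Z. Z1 = {s3}; Z2 = ∅; fixed.
Sat(AG p) = ∅
Sat(¬b → (AG p)) = {s1, s3, s4}
Sat(EX (¬b → (AG p))) = {s : some successor in {s1, s3, s4}} = {s1, s2, s4}
Sat(AX (EX (¬b → (AG p)))) = {s : every successor in {s1, s2, s4}} = {s0, s1, s2}
|Sat(AX (EX (¬b → (AG p))))| = |{s0, s1, s2}| = 3.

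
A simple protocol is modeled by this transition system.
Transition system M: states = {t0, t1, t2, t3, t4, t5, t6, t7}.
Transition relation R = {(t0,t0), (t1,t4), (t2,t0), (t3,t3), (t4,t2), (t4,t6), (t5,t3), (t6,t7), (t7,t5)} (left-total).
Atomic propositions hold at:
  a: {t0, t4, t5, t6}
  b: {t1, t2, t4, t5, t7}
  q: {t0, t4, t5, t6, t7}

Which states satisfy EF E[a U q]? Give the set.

E[a U q]: least fixpoint, start Z0 = Sat(q) = {t0, t4, t5, t6, t7}, add states in Sat(a) with some successor in Z. Already a fixed point.
Sat(E[a U q]) = {t0, t4, t5, t6, t7}
EF E[a U q]: least fixpoint, start Z0 = {t0, t4, t5, t6, t7}, add states with some successor in Z. Z1 = {t0, t1, t2, t4, t5, t6, t7}; fixed.
Sat(EF E[a U q]) = {t0, t1, t2, t4, t5, t6, t7}

{t0, t1, t2, t4, t5, t6, t7}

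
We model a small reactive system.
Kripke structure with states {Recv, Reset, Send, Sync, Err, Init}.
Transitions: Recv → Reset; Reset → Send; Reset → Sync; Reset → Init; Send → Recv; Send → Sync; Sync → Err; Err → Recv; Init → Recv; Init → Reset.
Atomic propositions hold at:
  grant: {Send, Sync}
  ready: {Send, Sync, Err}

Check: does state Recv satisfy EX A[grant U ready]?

No

A[grant U ready]: least fixpoint, start Z0 = Sat(ready) = {Send, Sync, Err}, add states in Sat(grant) with every successor in Z. Already a fixed point.
Sat(A[grant U ready]) = {Send, Sync, Err}
Sat(EX A[grant U ready]) = {s : some successor in {Send, Sync, Err}} = {Reset, Send, Sync}
Recv ∉ Sat(EX A[grant U ready]) = {Reset, Send, Sync}, so the formula does not hold at Recv.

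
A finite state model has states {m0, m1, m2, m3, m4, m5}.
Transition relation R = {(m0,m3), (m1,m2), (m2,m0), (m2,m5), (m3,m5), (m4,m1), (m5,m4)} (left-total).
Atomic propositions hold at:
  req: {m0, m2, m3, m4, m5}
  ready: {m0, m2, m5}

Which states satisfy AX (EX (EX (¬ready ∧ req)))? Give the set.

Sat(¬ready) = {m1, m3, m4}
Sat(¬ready ∧ req) = {m3, m4}
Sat(EX (¬ready ∧ req)) = {s : some successor in {m3, m4}} = {m0, m5}
Sat(EX (EX (¬ready ∧ req))) = {s : some successor in {m0, m5}} = {m2, m3}
Sat(AX (EX (EX (¬ready ∧ req)))) = {s : every successor in {m2, m3}} = {m0, m1}

{m0, m1}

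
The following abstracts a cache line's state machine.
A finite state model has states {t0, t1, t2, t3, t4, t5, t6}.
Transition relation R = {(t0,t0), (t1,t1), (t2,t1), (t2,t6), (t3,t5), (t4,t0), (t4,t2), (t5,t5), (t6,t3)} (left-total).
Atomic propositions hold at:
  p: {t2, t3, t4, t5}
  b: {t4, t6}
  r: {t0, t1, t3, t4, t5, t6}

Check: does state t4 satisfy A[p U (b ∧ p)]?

Sat(b ∧ p) = {t4}
A[p U (b ∧ p)]: least fixpoint, start Z0 = Sat((b ∧ p)) = {t4}, add states in Sat(p) with every successor in Z. Already a fixed point.
Sat(A[p U (b ∧ p)]) = {t4}
t4 ∈ Sat(A[p U (b ∧ p)]) = {t4}, so the formula holds at t4.

Yes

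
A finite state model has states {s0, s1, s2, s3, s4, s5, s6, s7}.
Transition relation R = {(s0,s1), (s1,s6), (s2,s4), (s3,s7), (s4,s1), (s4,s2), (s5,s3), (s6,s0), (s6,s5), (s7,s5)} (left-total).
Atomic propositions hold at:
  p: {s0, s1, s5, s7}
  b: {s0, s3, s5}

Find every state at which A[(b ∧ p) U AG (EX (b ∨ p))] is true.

{s3, s5, s7}

Sat(b ∧ p) = {s0, s5}
Sat(b ∨ p) = {s0, s1, s3, s5, s7}
Sat(EX (b ∨ p)) = {s : some successor in {s0, s1, s3, s5, s7}} = {s0, s3, s4, s5, s6, s7}
AG (EX (b ∨ p)): greatest fixpoint, start Z0 = {s0, s3, s4, s5, s6, s7}, keep only states in Sat with every successor in Z. Z1 = {s3, s5, s6, s7}; Z2 = {s3, s5, s7}; fixed.
Sat(AG (EX (b ∨ p))) = {s3, s5, s7}
A[(b ∧ p) U AG (EX (b ∨ p))]: least fixpoint, start Z0 = Sat(AG (EX (b ∨ p))) = {s3, s5, s7}, add states in Sat(b ∧ p) with every successor in Z. Already a fixed point.
Sat(A[(b ∧ p) U AG (EX (b ∨ p))]) = {s3, s5, s7}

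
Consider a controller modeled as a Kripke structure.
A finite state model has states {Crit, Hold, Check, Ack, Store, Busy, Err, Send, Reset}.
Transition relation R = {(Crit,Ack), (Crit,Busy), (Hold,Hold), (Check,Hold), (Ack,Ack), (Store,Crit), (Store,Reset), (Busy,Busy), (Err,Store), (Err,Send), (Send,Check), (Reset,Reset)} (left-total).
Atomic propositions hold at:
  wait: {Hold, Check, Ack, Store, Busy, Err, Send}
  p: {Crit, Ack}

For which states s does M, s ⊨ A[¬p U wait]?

{Hold, Check, Ack, Store, Busy, Err, Send}

Sat(¬p) = {Hold, Check, Store, Busy, Err, Send, Reset}
A[¬p U wait]: least fixpoint, start Z0 = Sat(wait) = {Hold, Check, Ack, Store, Busy, Err, Send}, add states in Sat(¬p) with every successor in Z. Already a fixed point.
Sat(A[¬p U wait]) = {Hold, Check, Ack, Store, Busy, Err, Send}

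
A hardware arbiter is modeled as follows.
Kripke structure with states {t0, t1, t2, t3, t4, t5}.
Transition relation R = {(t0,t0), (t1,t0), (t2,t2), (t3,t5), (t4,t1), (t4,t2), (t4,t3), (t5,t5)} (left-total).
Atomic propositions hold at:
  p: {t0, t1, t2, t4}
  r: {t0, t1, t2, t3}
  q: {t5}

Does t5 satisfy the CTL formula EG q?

EG q: greatest fixpoint, start Z0 = {t5}, keep only states in Sat with some successor in Z. Already a fixed point.
Sat(EG q) = {t5}
t5 ∈ Sat(EG q) = {t5}, so the formula holds at t5.

Yes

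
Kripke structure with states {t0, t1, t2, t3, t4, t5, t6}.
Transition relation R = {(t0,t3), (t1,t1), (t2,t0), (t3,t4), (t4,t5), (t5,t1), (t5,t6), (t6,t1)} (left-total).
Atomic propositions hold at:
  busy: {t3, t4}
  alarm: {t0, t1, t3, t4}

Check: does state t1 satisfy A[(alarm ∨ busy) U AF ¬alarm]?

No

Sat(alarm ∨ busy) = {t0, t1, t3, t4}
Sat(¬alarm) = {t2, t5, t6}
AF ¬alarm: least fixpoint, start Z0 = {t2, t5, t6}, add states with every successor in Z. Z1 = {t2, t4, t5, t6}; Z2 = {t2, t3, t4, t5, t6}; Z3 = {t0, t2, t3, t4, t5, t6}; fixed.
Sat(AF ¬alarm) = {t0, t2, t3, t4, t5, t6}
A[(alarm ∨ busy) U AF ¬alarm]: least fixpoint, start Z0 = Sat(AF ¬alarm) = {t0, t2, t3, t4, t5, t6}, add states in Sat(alarm ∨ busy) with every successor in Z. Already a fixed point.
Sat(A[(alarm ∨ busy) U AF ¬alarm]) = {t0, t2, t3, t4, t5, t6}
t1 ∉ Sat(A[(alarm ∨ busy) U AF ¬alarm]) = {t0, t2, t3, t4, t5, t6}, so the formula does not hold at t1.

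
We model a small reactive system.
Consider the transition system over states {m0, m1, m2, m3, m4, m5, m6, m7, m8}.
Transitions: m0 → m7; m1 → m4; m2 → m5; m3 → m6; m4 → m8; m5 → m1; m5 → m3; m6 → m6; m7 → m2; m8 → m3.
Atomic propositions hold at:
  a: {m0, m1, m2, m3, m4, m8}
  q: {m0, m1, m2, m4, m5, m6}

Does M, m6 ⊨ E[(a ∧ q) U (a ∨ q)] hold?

Yes

Sat(a ∧ q) = {m0, m1, m2, m4}
Sat(a ∨ q) = {m0, m1, m2, m3, m4, m5, m6, m8}
E[(a ∧ q) U (a ∨ q)]: least fixpoint, start Z0 = Sat((a ∨ q)) = {m0, m1, m2, m3, m4, m5, m6, m8}, add states in Sat(a ∧ q) with some successor in Z. Already a fixed point.
Sat(E[(a ∧ q) U (a ∨ q)]) = {m0, m1, m2, m3, m4, m5, m6, m8}
m6 ∈ Sat(E[(a ∧ q) U (a ∨ q)]) = {m0, m1, m2, m3, m4, m5, m6, m8}, so the formula holds at m6.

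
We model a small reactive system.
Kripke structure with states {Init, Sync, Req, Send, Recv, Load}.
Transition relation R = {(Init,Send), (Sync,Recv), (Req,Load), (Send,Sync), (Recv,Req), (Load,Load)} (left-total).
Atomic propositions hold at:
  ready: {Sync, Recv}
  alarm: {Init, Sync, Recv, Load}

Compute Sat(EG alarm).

{Load}

EG alarm: greatest fixpoint, start Z0 = {Init, Sync, Recv, Load}, keep only states in Sat with some successor in Z. Z1 = {Sync, Load}; Z2 = {Load}; fixed.
Sat(EG alarm) = {Load}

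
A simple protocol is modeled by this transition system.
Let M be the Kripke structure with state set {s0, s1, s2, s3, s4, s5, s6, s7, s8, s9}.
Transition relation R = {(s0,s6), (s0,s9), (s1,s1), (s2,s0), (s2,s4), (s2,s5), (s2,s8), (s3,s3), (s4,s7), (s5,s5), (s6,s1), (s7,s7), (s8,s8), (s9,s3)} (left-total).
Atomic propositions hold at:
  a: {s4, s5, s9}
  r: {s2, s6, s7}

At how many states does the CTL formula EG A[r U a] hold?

A[r U a]: least fixpoint, start Z0 = Sat(a) = {s4, s5, s9}, add states in Sat(r) with every successor in Z. Already a fixed point.
Sat(A[r U a]) = {s4, s5, s9}
EG A[r U a]: greatest fixpoint, start Z0 = {s4, s5, s9}, keep only states in Sat with some successor in Z. Z1 = {s5}; fixed.
Sat(EG A[r U a]) = {s5}
|Sat(EG A[r U a])| = |{s5}| = 1.

1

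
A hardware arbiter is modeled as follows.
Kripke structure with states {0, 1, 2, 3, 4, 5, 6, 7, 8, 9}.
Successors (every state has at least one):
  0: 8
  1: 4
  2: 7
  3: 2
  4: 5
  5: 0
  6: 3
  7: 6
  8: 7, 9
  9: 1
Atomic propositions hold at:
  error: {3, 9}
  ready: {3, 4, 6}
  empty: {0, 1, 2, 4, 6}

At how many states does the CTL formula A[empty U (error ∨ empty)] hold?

7

Sat(error ∨ empty) = {0, 1, 2, 3, 4, 6, 9}
A[empty U (error ∨ empty)]: least fixpoint, start Z0 = Sat((error ∨ empty)) = {0, 1, 2, 3, 4, 6, 9}, add states in Sat(empty) with every successor in Z. Already a fixed point.
Sat(A[empty U (error ∨ empty)]) = {0, 1, 2, 3, 4, 6, 9}
|Sat(A[empty U (error ∨ empty)])| = |{0, 1, 2, 3, 4, 6, 9}| = 7.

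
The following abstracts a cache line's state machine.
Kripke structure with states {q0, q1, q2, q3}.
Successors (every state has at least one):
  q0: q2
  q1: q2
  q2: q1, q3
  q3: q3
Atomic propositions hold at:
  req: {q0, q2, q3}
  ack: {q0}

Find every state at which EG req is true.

EG req: greatest fixpoint, start Z0 = {q0, q2, q3}, keep only states in Sat with some successor in Z. Already a fixed point.
Sat(EG req) = {q0, q2, q3}

{q0, q2, q3}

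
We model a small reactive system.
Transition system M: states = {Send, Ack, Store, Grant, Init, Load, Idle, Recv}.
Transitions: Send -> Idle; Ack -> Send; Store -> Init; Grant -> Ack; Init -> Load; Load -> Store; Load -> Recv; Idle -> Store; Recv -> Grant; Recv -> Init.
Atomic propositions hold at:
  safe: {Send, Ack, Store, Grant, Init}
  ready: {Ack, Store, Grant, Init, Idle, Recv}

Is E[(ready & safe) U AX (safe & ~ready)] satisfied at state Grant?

Yes

Sat(ready & safe) = {Ack, Store, Grant, Init}
Sat(~ready) = {Send, Load}
Sat(safe & ~ready) = {Send}
Sat(AX (safe & ~ready)) = {s : every successor in {Send}} = {Ack}
E[(ready & safe) U AX (safe & ~ready)]: least fixpoint, start Z0 = Sat(AX (safe & ~ready)) = {Ack}, add states in Sat(ready & safe) with some successor in Z. Z1 = {Ack, Grant}; fixed.
Sat(E[(ready & safe) U AX (safe & ~ready)]) = {Ack, Grant}
Grant ∈ Sat(E[(ready & safe) U AX (safe & ~ready)]) = {Ack, Grant}, so the formula holds at Grant.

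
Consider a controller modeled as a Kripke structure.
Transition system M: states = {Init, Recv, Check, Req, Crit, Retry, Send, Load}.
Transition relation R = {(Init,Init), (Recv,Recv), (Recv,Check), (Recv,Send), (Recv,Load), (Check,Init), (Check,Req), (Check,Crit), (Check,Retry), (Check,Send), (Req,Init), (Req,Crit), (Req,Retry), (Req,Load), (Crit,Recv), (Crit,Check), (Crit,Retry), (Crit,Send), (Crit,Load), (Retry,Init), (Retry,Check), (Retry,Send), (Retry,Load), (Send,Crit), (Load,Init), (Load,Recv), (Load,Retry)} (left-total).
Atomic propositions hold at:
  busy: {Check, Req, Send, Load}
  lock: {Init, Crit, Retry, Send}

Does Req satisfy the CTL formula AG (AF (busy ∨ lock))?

Sat(busy ∨ lock) = {Init, Check, Req, Crit, Retry, Send, Load}
AF (busy ∨ lock): least fixpoint, start Z0 = {Init, Check, Req, Crit, Retry, Send, Load}, add states with every successor in Z. Already a fixed point.
Sat(AF (busy ∨ lock)) = {Init, Check, Req, Crit, Retry, Send, Load}
AG (AF (busy ∨ lock)): greatest fixpoint, start Z0 = {Init, Check, Req, Crit, Retry, Send, Load}, keep only states in Sat with every successor in Z. Z1 = {Init, Check, Req, Retry, Send}; Z2 = {Init}; fixed.
Sat(AG (AF (busy ∨ lock))) = {Init}
Req ∉ Sat(AG (AF (busy ∨ lock))) = {Init}, so the formula does not hold at Req.

No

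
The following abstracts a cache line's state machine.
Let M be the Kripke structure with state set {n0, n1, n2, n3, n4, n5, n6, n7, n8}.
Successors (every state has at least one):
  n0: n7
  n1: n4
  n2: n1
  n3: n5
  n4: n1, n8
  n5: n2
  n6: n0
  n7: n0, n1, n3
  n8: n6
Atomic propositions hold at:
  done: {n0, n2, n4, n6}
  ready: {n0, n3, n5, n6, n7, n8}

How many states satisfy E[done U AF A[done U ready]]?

A[done U ready]: least fixpoint, start Z0 = Sat(ready) = {n0, n3, n5, n6, n7, n8}, add states in Sat(done) with every successor in Z. Already a fixed point.
Sat(A[done U ready]) = {n0, n3, n5, n6, n7, n8}
AF A[done U ready]: least fixpoint, start Z0 = {n0, n3, n5, n6, n7, n8}, add states with every successor in Z. Already a fixed point.
Sat(AF A[done U ready]) = {n0, n3, n5, n6, n7, n8}
E[done U AF A[done U ready]]: least fixpoint, start Z0 = Sat(AF A[done U ready]) = {n0, n3, n5, n6, n7, n8}, add states in Sat(done) with some successor in Z. Z1 = {n0, n3, n4, n5, n6, n7, n8}; fixed.
Sat(E[done U AF A[done U ready]]) = {n0, n3, n4, n5, n6, n7, n8}
|Sat(E[done U AF A[done U ready]])| = |{n0, n3, n4, n5, n6, n7, n8}| = 7.

7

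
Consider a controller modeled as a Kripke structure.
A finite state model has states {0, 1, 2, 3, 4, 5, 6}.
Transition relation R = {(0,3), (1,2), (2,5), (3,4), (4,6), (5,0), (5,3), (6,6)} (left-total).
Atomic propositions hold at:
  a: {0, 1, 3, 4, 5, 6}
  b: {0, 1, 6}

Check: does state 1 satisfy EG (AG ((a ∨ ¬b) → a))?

No

Sat(¬b) = {2, 3, 4, 5}
Sat(a ∨ ¬b) = {0, 1, 2, 3, 4, 5, 6}
Sat((a ∨ ¬b) → a) = {0, 1, 3, 4, 5, 6}
AG ((a ∨ ¬b) → a): greatest fixpoint, start Z0 = {0, 1, 3, 4, 5, 6}, keep only states in Sat with every successor in Z. Z1 = {0, 3, 4, 5, 6}; fixed.
Sat(AG ((a ∨ ¬b) → a)) = {0, 3, 4, 5, 6}
EG (AG ((a ∨ ¬b) → a)): greatest fixpoint, start Z0 = {0, 3, 4, 5, 6}, keep only states in Sat with some successor in Z. Already a fixed point.
Sat(EG (AG ((a ∨ ¬b) → a))) = {0, 3, 4, 5, 6}
1 ∉ Sat(EG (AG ((a ∨ ¬b) → a))) = {0, 3, 4, 5, 6}, so the formula does not hold at 1.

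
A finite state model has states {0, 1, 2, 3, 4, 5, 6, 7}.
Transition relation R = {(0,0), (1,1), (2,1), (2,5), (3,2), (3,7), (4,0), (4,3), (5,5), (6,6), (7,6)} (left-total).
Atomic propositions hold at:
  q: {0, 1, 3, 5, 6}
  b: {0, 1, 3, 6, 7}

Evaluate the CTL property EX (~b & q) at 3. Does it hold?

Sat(~b) = {2, 4, 5}
Sat(~b & q) = {5}
Sat(EX (~b & q)) = {s : some successor in {5}} = {2, 5}
3 ∉ Sat(EX (~b & q)) = {2, 5}, so the formula does not hold at 3.

No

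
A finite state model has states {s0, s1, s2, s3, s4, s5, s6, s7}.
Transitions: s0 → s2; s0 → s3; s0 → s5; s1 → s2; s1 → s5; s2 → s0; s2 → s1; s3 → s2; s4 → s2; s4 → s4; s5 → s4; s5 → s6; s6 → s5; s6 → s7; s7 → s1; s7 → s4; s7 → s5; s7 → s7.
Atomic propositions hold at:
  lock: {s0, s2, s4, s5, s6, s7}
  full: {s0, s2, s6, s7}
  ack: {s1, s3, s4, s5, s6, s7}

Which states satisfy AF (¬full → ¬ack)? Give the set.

{s0, s2, s3, s6, s7}

Sat(¬full) = {s1, s3, s4, s5}
Sat(¬ack) = {s0, s2}
Sat(¬full → ¬ack) = {s0, s2, s6, s7}
AF (¬full → ¬ack): least fixpoint, start Z0 = {s0, s2, s6, s7}, add states with every successor in Z. Z1 = {s0, s2, s3, s6, s7}; fixed.
Sat(AF (¬full → ¬ack)) = {s0, s2, s3, s6, s7}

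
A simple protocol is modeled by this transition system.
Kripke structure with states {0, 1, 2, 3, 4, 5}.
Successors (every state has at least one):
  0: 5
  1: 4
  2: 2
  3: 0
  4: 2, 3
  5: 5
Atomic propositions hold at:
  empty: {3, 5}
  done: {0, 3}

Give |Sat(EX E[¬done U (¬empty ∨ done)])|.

Sat(¬done) = {1, 2, 4, 5}
Sat(¬empty) = {0, 1, 2, 4}
Sat(¬empty ∨ done) = {0, 1, 2, 3, 4}
E[¬done U (¬empty ∨ done)]: least fixpoint, start Z0 = Sat((¬empty ∨ done)) = {0, 1, 2, 3, 4}, add states in Sat(¬done) with some successor in Z. Already a fixed point.
Sat(E[¬done U (¬empty ∨ done)]) = {0, 1, 2, 3, 4}
Sat(EX E[¬done U (¬empty ∨ done)]) = {s : some successor in {0, 1, 2, 3, 4}} = {1, 2, 3, 4}
|Sat(EX E[¬done U (¬empty ∨ done)])| = |{1, 2, 3, 4}| = 4.

4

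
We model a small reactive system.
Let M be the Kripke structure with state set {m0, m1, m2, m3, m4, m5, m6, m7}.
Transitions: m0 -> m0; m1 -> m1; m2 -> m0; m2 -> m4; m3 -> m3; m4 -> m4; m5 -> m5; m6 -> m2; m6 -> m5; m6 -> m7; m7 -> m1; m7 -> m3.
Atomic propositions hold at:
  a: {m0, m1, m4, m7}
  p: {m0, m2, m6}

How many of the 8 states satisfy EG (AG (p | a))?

4

Sat(p | a) = {m0, m1, m2, m4, m6, m7}
AG (p | a): greatest fixpoint, start Z0 = {m0, m1, m2, m4, m6, m7}, keep only states in Sat with every successor in Z. Z1 = {m0, m1, m2, m4}; fixed.
Sat(AG (p | a)) = {m0, m1, m2, m4}
EG (AG (p | a)): greatest fixpoint, start Z0 = {m0, m1, m2, m4}, keep only states in Sat with some successor in Z. Already a fixed point.
Sat(EG (AG (p | a))) = {m0, m1, m2, m4}
|Sat(EG (AG (p | a)))| = |{m0, m1, m2, m4}| = 4.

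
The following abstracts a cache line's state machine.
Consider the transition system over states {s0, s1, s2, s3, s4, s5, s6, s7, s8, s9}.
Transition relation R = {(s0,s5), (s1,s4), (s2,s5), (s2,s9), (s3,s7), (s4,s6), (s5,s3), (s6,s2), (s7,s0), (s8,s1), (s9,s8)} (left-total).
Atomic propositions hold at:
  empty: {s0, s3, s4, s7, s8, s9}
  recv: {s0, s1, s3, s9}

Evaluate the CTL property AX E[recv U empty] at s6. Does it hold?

E[recv U empty]: least fixpoint, start Z0 = Sat(empty) = {s0, s3, s4, s7, s8, s9}, add states in Sat(recv) with some successor in Z. Z1 = {s0, s1, s3, s4, s7, s8, s9}; fixed.
Sat(E[recv U empty]) = {s0, s1, s3, s4, s7, s8, s9}
Sat(AX E[recv U empty]) = {s : every successor in {s0, s1, s3, s4, s7, s8, s9}} = {s1, s3, s5, s7, s8, s9}
s6 ∉ Sat(AX E[recv U empty]) = {s1, s3, s5, s7, s8, s9}, so the formula does not hold at s6.

No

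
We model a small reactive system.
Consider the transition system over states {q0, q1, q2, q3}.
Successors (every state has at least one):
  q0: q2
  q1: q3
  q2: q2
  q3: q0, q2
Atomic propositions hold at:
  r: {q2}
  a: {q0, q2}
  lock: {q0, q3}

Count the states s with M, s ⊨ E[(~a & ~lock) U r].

Sat(~a) = {q1, q3}
Sat(~lock) = {q1, q2}
Sat(~a & ~lock) = {q1}
E[(~a & ~lock) U r]: least fixpoint, start Z0 = Sat(r) = {q2}, add states in Sat(~a & ~lock) with some successor in Z. Already a fixed point.
Sat(E[(~a & ~lock) U r]) = {q2}
|Sat(E[(~a & ~lock) U r])| = |{q2}| = 1.

1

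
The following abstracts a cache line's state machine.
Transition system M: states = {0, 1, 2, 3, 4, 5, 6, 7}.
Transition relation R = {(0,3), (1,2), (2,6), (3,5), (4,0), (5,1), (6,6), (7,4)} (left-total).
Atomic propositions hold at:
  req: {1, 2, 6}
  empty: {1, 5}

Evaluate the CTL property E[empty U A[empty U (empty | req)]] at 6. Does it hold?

Sat(empty | req) = {1, 2, 5, 6}
A[empty U (empty | req)]: least fixpoint, start Z0 = Sat((empty | req)) = {1, 2, 5, 6}, add states in Sat(empty) with every successor in Z. Already a fixed point.
Sat(A[empty U (empty | req)]) = {1, 2, 5, 6}
E[empty U A[empty U (empty | req)]]: least fixpoint, start Z0 = Sat(A[empty U (empty | req)]) = {1, 2, 5, 6}, add states in Sat(empty) with some successor in Z. Already a fixed point.
Sat(E[empty U A[empty U (empty | req)]]) = {1, 2, 5, 6}
6 ∈ Sat(E[empty U A[empty U (empty | req)]]) = {1, 2, 5, 6}, so the formula holds at 6.

Yes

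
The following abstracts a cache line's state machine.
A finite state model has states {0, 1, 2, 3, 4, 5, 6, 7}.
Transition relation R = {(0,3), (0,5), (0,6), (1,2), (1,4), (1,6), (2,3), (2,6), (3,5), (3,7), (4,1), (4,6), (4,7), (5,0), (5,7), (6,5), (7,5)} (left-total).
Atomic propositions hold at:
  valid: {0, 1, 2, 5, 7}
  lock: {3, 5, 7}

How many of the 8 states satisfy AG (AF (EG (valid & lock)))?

6

Sat(valid & lock) = {5, 7}
EG (valid & lock): greatest fixpoint, start Z0 = {5, 7}, keep only states in Sat with some successor in Z. Already a fixed point.
Sat(EG (valid & lock)) = {5, 7}
AF (EG (valid & lock)): least fixpoint, start Z0 = {5, 7}, add states with every successor in Z. Z1 = {3, 5, 6, 7}; Z2 = {0, 2, 3, 5, 6, 7}; fixed.
Sat(AF (EG (valid & lock))) = {0, 2, 3, 5, 6, 7}
AG (AF (EG (valid & lock))): greatest fixpoint, start Z0 = {0, 2, 3, 5, 6, 7}, keep only states in Sat with every successor in Z. Already a fixed point.
Sat(AG (AF (EG (valid & lock)))) = {0, 2, 3, 5, 6, 7}
|Sat(AG (AF (EG (valid & lock))))| = |{0, 2, 3, 5, 6, 7}| = 6.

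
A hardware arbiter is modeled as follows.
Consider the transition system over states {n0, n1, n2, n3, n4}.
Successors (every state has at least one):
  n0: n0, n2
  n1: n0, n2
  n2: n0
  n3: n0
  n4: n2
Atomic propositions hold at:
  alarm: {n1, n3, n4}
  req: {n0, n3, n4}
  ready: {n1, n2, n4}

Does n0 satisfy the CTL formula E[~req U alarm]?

Sat(~req) = {n1, n2}
E[~req U alarm]: least fixpoint, start Z0 = Sat(alarm) = {n1, n3, n4}, add states in Sat(~req) with some successor in Z. Already a fixed point.
Sat(E[~req U alarm]) = {n1, n3, n4}
n0 ∉ Sat(E[~req U alarm]) = {n1, n3, n4}, so the formula does not hold at n0.

No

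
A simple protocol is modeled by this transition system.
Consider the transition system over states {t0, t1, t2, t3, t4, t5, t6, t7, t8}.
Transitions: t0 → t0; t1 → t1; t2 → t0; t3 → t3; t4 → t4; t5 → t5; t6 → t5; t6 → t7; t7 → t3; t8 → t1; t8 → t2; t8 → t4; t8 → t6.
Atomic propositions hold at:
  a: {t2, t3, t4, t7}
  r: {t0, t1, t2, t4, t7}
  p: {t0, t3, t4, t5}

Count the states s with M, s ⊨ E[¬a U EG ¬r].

4

Sat(¬a) = {t0, t1, t5, t6, t8}
Sat(¬r) = {t3, t5, t6, t8}
EG ¬r: greatest fixpoint, start Z0 = {t3, t5, t6, t8}, keep only states in Sat with some successor in Z. Already a fixed point.
Sat(EG ¬r) = {t3, t5, t6, t8}
E[¬a U EG ¬r]: least fixpoint, start Z0 = Sat(EG ¬r) = {t3, t5, t6, t8}, add states in Sat(¬a) with some successor in Z. Already a fixed point.
Sat(E[¬a U EG ¬r]) = {t3, t5, t6, t8}
|Sat(E[¬a U EG ¬r])| = |{t3, t5, t6, t8}| = 4.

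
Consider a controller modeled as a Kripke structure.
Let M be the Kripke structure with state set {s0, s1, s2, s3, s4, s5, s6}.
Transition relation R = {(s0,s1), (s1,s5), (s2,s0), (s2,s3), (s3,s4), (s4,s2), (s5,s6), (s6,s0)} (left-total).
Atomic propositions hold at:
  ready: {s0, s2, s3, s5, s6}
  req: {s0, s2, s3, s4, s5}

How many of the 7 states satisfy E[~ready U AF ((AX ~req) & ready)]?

4

Sat(~ready) = {s1, s4}
Sat(~req) = {s1, s6}
Sat(AX ~req) = {s : every successor in {s1, s6}} = {s0, s5}
Sat((AX ~req) & ready) = {s0, s5}
AF ((AX ~req) & ready): least fixpoint, start Z0 = {s0, s5}, add states with every successor in Z. Z1 = {s0, s1, s5, s6}; fixed.
Sat(AF ((AX ~req) & ready)) = {s0, s1, s5, s6}
E[~ready U AF ((AX ~req) & ready)]: least fixpoint, start Z0 = Sat(AF ((AX ~req) & ready)) = {s0, s1, s5, s6}, add states in Sat(~ready) with some successor in Z. Already a fixed point.
Sat(E[~ready U AF ((AX ~req) & ready)]) = {s0, s1, s5, s6}
|Sat(E[~ready U AF ((AX ~req) & ready)])| = |{s0, s1, s5, s6}| = 4.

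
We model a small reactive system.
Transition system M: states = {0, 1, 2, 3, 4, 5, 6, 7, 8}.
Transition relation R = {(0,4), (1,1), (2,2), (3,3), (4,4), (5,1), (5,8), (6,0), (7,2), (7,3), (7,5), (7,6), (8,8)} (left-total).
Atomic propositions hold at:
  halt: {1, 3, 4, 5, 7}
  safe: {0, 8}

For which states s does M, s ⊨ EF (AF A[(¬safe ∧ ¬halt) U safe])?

{0, 5, 6, 7, 8}

Sat(¬safe) = {1, 2, 3, 4, 5, 6, 7}
Sat(¬halt) = {0, 2, 6, 8}
Sat(¬safe ∧ ¬halt) = {2, 6}
A[(¬safe ∧ ¬halt) U safe]: least fixpoint, start Z0 = Sat(safe) = {0, 8}, add states in Sat(¬safe ∧ ¬halt) with every successor in Z. Z1 = {0, 6, 8}; fixed.
Sat(A[(¬safe ∧ ¬halt) U safe]) = {0, 6, 8}
AF A[(¬safe ∧ ¬halt) U safe]: least fixpoint, start Z0 = {0, 6, 8}, add states with every successor in Z. Already a fixed point.
Sat(AF A[(¬safe ∧ ¬halt) U safe]) = {0, 6, 8}
EF (AF A[(¬safe ∧ ¬halt) U safe]): least fixpoint, start Z0 = {0, 6, 8}, add states with some successor in Z. Z1 = {0, 5, 6, 7, 8}; fixed.
Sat(EF (AF A[(¬safe ∧ ¬halt) U safe])) = {0, 5, 6, 7, 8}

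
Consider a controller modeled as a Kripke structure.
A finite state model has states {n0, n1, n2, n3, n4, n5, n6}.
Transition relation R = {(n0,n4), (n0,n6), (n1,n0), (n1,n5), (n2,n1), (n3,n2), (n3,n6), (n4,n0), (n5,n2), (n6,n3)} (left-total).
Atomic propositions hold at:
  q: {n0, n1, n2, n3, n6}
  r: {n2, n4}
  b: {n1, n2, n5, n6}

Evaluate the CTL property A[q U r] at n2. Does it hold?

Yes

A[q U r]: least fixpoint, start Z0 = Sat(r) = {n2, n4}, add states in Sat(q) with every successor in Z. Already a fixed point.
Sat(A[q U r]) = {n2, n4}
n2 ∈ Sat(A[q U r]) = {n2, n4}, so the formula holds at n2.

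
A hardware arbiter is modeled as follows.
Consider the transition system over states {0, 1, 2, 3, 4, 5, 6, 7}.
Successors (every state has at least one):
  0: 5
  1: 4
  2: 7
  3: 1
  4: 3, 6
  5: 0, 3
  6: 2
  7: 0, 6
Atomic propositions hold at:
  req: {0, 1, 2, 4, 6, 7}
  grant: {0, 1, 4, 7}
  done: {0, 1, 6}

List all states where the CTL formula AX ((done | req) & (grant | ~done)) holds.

{1, 2, 3, 6}

Sat(done | req) = {0, 1, 2, 4, 6, 7}
Sat(~done) = {2, 3, 4, 5, 7}
Sat(grant | ~done) = {0, 1, 2, 3, 4, 5, 7}
Sat((done | req) & (grant | ~done)) = {0, 1, 2, 4, 7}
Sat(AX ((done | req) & (grant | ~done))) = {s : every successor in {0, 1, 2, 4, 7}} = {1, 2, 3, 6}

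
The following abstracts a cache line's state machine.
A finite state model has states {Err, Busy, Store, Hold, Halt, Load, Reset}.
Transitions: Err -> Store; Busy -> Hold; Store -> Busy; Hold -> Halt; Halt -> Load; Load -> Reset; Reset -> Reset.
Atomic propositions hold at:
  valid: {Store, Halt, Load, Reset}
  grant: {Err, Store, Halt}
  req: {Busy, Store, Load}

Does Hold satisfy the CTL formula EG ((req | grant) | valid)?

Sat(req | grant) = {Err, Busy, Store, Halt, Load}
Sat((req | grant) | valid) = {Err, Busy, Store, Halt, Load, Reset}
EG ((req | grant) | valid): greatest fixpoint, start Z0 = {Err, Busy, Store, Halt, Load, Reset}, keep only states in Sat with some successor in Z. Z1 = {Err, Store, Halt, Load, Reset}; Z2 = {Err, Halt, Load, Reset}; Z3 = {Halt, Load, Reset}; fixed.
Sat(EG ((req | grant) | valid)) = {Halt, Load, Reset}
Hold ∉ Sat(EG ((req | grant) | valid)) = {Halt, Load, Reset}, so the formula does not hold at Hold.

No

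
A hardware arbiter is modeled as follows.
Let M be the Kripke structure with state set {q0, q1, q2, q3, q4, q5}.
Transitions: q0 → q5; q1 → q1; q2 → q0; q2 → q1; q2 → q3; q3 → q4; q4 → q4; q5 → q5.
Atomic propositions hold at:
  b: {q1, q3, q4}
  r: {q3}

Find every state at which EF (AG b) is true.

{q1, q2, q3, q4}

AG b: greatest fixpoint, start Z0 = {q1, q3, q4}, keep only states in Sat with every successor in Z. Already a fixed point.
Sat(AG b) = {q1, q3, q4}
EF (AG b): least fixpoint, start Z0 = {q1, q3, q4}, add states with some successor in Z. Z1 = {q1, q2, q3, q4}; fixed.
Sat(EF (AG b)) = {q1, q2, q3, q4}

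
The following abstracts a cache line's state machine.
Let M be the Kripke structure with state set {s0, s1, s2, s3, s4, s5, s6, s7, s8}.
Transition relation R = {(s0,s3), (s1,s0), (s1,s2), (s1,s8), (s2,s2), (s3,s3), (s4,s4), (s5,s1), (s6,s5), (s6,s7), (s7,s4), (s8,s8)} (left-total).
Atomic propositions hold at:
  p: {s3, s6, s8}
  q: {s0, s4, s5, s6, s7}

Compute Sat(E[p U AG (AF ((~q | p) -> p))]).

Sat(~q) = {s1, s2, s3, s8}
Sat(~q | p) = {s1, s2, s3, s6, s8}
Sat((~q | p) -> p) = {s0, s3, s4, s5, s6, s7, s8}
AF ((~q | p) -> p): least fixpoint, start Z0 = {s0, s3, s4, s5, s6, s7, s8}, add states with every successor in Z. Already a fixed point.
Sat(AF ((~q | p) -> p)) = {s0, s3, s4, s5, s6, s7, s8}
AG (AF ((~q | p) -> p)): greatest fixpoint, start Z0 = {s0, s3, s4, s5, s6, s7, s8}, keep only states in Sat with every successor in Z. Z1 = {s0, s3, s4, s6, s7, s8}; Z2 = {s0, s3, s4, s7, s8}; fixed.
Sat(AG (AF ((~q | p) -> p))) = {s0, s3, s4, s7, s8}
E[p U AG (AF ((~q | p) -> p))]: least fixpoint, start Z0 = Sat(AG (AF ((~q | p) -> p))) = {s0, s3, s4, s7, s8}, add states in Sat(p) with some successor in Z. Z1 = {s0, s3, s4, s6, s7, s8}; fixed.
Sat(E[p U AG (AF ((~q | p) -> p))]) = {s0, s3, s4, s6, s7, s8}

{s0, s3, s4, s6, s7, s8}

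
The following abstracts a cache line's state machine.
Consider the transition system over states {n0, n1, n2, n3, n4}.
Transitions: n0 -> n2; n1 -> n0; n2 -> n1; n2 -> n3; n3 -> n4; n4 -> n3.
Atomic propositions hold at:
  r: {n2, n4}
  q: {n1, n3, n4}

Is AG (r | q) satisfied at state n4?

Yes

Sat(r | q) = {n1, n2, n3, n4}
AG (r | q): greatest fixpoint, start Z0 = {n1, n2, n3, n4}, keep only states in Sat with every successor in Z. Z1 = {n2, n3, n4}; Z2 = {n3, n4}; fixed.
Sat(AG (r | q)) = {n3, n4}
n4 ∈ Sat(AG (r | q)) = {n3, n4}, so the formula holds at n4.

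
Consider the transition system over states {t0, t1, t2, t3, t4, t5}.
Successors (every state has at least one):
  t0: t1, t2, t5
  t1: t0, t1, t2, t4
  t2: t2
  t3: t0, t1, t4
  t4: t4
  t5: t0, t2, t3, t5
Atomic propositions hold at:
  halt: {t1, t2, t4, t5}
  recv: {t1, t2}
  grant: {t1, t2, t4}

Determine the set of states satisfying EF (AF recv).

{t0, t1, t2, t3, t5}

AF recv: least fixpoint, start Z0 = {t1, t2}, add states with every successor in Z. Already a fixed point.
Sat(AF recv) = {t1, t2}
EF (AF recv): least fixpoint, start Z0 = {t1, t2}, add states with some successor in Z. Z1 = {t0, t1, t2, t3, t5}; fixed.
Sat(EF (AF recv)) = {t0, t1, t2, t3, t5}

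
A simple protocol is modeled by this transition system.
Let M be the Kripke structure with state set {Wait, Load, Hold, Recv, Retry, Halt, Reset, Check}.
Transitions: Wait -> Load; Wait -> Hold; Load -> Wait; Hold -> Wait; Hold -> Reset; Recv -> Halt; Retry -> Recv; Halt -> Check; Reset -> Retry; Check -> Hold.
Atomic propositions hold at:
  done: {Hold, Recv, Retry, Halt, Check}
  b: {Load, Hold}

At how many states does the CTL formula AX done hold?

5

Sat(AX done) = {s : every successor in {Hold, Recv, Retry, Halt, Check}} = {Recv, Retry, Halt, Reset, Check}
|Sat(AX done)| = |{Recv, Retry, Halt, Reset, Check}| = 5.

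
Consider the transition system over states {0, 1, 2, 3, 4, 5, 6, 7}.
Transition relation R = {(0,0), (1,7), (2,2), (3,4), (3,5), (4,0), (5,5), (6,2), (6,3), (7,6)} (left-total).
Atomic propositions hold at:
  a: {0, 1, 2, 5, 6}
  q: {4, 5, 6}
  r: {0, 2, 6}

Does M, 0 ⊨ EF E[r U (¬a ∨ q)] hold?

No

Sat(¬a) = {3, 4, 7}
Sat(¬a ∨ q) = {3, 4, 5, 6, 7}
E[r U (¬a ∨ q)]: least fixpoint, start Z0 = Sat((¬a ∨ q)) = {3, 4, 5, 6, 7}, add states in Sat(r) with some successor in Z. Already a fixed point.
Sat(E[r U (¬a ∨ q)]) = {3, 4, 5, 6, 7}
EF E[r U (¬a ∨ q)]: least fixpoint, start Z0 = {3, 4, 5, 6, 7}, add states with some successor in Z. Z1 = {1, 3, 4, 5, 6, 7}; fixed.
Sat(EF E[r U (¬a ∨ q)]) = {1, 3, 4, 5, 6, 7}
0 ∉ Sat(EF E[r U (¬a ∨ q)]) = {1, 3, 4, 5, 6, 7}, so the formula does not hold at 0.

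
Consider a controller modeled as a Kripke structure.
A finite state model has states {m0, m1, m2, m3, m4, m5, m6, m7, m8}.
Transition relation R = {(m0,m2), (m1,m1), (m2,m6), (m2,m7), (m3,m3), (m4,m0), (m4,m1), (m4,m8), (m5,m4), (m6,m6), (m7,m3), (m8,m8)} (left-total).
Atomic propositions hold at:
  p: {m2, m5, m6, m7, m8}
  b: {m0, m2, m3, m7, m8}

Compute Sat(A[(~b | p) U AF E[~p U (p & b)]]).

Sat(~b) = {m1, m4, m5, m6}
Sat(~b | p) = {m1, m2, m4, m5, m6, m7, m8}
Sat(~p) = {m0, m1, m3, m4}
Sat(p & b) = {m2, m7, m8}
E[~p U (p & b)]: least fixpoint, start Z0 = Sat((p & b)) = {m2, m7, m8}, add states in Sat(~p) with some successor in Z. Z1 = {m0, m2, m4, m7, m8}; fixed.
Sat(E[~p U (p & b)]) = {m0, m2, m4, m7, m8}
AF E[~p U (p & b)]: least fixpoint, start Z0 = {m0, m2, m4, m7, m8}, add states with every successor in Z. Z1 = {m0, m2, m4, m5, m7, m8}; fixed.
Sat(AF E[~p U (p & b)]) = {m0, m2, m4, m5, m7, m8}
A[(~b | p) U AF E[~p U (p & b)]]: least fixpoint, start Z0 = Sat(AF E[~p U (p & b)]) = {m0, m2, m4, m5, m7, m8}, add states in Sat(~b | p) with every successor in Z. Already a fixed point.
Sat(A[(~b | p) U AF E[~p U (p & b)]]) = {m0, m2, m4, m5, m7, m8}

{m0, m2, m4, m5, m7, m8}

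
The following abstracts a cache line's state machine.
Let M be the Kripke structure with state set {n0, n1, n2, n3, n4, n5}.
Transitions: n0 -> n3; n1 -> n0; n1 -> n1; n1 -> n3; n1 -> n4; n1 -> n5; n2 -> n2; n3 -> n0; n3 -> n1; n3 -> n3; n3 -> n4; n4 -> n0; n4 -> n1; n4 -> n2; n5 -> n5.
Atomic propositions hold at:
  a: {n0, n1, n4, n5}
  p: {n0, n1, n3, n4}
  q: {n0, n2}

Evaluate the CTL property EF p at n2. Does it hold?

EF p: least fixpoint, start Z0 = {n0, n1, n3, n4}, add states with some successor in Z. Already a fixed point.
Sat(EF p) = {n0, n1, n3, n4}
n2 ∉ Sat(EF p) = {n0, n1, n3, n4}, so the formula does not hold at n2.

No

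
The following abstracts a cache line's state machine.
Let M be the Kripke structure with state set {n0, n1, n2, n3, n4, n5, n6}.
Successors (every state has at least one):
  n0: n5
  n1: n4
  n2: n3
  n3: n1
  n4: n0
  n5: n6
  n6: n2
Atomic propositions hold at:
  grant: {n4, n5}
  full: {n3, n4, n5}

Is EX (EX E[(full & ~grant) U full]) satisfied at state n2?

Sat(~grant) = {n0, n1, n2, n3, n6}
Sat(full & ~grant) = {n3}
E[(full & ~grant) U full]: least fixpoint, start Z0 = Sat(full) = {n3, n4, n5}, add states in Sat(full & ~grant) with some successor in Z. Already a fixed point.
Sat(E[(full & ~grant) U full]) = {n3, n4, n5}
Sat(EX E[(full & ~grant) U full]) = {s : some successor in {n3, n4, n5}} = {n0, n1, n2}
Sat(EX (EX E[(full & ~grant) U full])) = {s : some successor in {n0, n1, n2}} = {n3, n4, n6}
n2 ∉ Sat(EX (EX E[(full & ~grant) U full])) = {n3, n4, n6}, so the formula does not hold at n2.

No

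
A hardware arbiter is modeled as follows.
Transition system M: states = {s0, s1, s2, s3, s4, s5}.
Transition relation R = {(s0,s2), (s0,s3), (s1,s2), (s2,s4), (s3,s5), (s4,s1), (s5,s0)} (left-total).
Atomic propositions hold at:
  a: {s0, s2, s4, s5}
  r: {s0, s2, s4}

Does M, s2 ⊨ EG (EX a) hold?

No

Sat(EX a) = {s : some successor in {s0, s2, s4, s5}} = {s0, s1, s2, s3, s5}
EG (EX a): greatest fixpoint, start Z0 = {s0, s1, s2, s3, s5}, keep only states in Sat with some successor in Z. Z1 = {s0, s1, s3, s5}; Z2 = {s0, s3, s5}; fixed.
Sat(EG (EX a)) = {s0, s3, s5}
s2 ∉ Sat(EG (EX a)) = {s0, s3, s5}, so the formula does not hold at s2.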